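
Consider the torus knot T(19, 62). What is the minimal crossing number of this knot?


For a torus knot T(p, q) with gcd(p,q)=1,
the crossing number is min(p*(q-1), q*(p-1)).
p*(q-1) = 19*61 = 1159
q*(p-1) = 62*18 = 1116
min(1159, 1116) = 1116

1116


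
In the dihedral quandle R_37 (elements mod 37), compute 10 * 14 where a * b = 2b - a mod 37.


10 * 14 = 2*14 - 10 mod 37
= 28 - 10 mod 37
= 18 mod 37 = 18

18


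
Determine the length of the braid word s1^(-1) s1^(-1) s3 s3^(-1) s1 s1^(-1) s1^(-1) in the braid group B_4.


The word length counts the number of generators (including inverses).
Listing each generator: s1^(-1), s1^(-1), s3, s3^(-1), s1, s1^(-1), s1^(-1)
There are 7 generators in this braid word.

7


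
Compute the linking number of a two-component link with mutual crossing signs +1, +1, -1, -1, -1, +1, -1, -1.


Step 1: Count positive crossings: 3
Step 2: Count negative crossings: 5
Step 3: Sum of signs = 3 - 5 = -2
Step 4: Linking number = sum/2 = -2/2 = -1

-1


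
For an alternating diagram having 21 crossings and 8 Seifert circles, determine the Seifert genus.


For alternating knots, g = (c - s + 1)/2.
= (21 - 8 + 1)/2
= 14/2 = 7

7


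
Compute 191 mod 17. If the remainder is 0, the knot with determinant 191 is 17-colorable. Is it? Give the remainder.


Step 1: A knot is p-colorable if and only if p divides its determinant.
Step 2: Compute 191 mod 17.
191 = 11 * 17 + 4
Step 3: 191 mod 17 = 4
Step 4: The knot is 17-colorable: no

4


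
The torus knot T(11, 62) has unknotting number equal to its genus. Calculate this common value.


For a torus knot T(p,q), both the unknotting number and genus equal (p-1)(q-1)/2.
= (11-1)(62-1)/2
= 10*61/2
= 610/2 = 305

305


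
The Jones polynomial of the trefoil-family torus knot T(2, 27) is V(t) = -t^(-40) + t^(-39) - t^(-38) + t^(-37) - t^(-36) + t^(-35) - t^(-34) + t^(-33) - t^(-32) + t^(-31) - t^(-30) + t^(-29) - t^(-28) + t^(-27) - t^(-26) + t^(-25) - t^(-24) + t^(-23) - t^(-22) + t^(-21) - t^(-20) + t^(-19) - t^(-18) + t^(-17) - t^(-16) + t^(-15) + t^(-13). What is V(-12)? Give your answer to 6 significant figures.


Substituting t = -12 into V(t) = -t^(-40) + t^(-39) - t^(-38) + t^(-37) - t^(-36) + t^(-35) - t^(-34) + t^(-33) - t^(-32) + t^(-31) - t^(-30) + t^(-29) - t^(-28) + t^(-27) - t^(-26) + t^(-25) - t^(-24) + t^(-23) - t^(-22) + t^(-21) - t^(-20) + t^(-19) - t^(-18) + t^(-17) - t^(-16) + t^(-15) + t^(-13):
  (-)t^(-40) = -6.80378e-44
  (+)t^(-39) = -8.16453e-43
  (-)t^(-38) = -9.79744e-42
  (+)t^(-37) = -1.17569e-40
  (-)t^(-36) = -1.41083e-39
  (+)t^(-35) = -1.693e-38
  (-)t^(-34) = -2.0316e-37
  (+)t^(-33) = -2.43792e-36
  (-)t^(-32) = -2.9255e-35
  (+)t^(-31) = -3.5106e-34
  (-)t^(-30) = -4.21272e-33
  (+)t^(-29) = -5.05526e-32
  (-)t^(-28) = -6.06632e-31
  (+)t^(-27) = -7.27958e-30
  (-)t^(-26) = -8.7355e-29
  (+)t^(-25) = -1.04826e-27
  (-)t^(-24) = -1.25791e-26
  (+)t^(-23) = -1.50949e-25
  (-)t^(-22) = -1.81139e-24
  (+)t^(-21) = -2.17367e-23
  (-)t^(-20) = -2.60841e-22
  (+)t^(-19) = -3.13009e-21
  (-)t^(-18) = -3.7561e-20
  (+)t^(-17) = -4.50732e-19
  (-)t^(-16) = -5.40879e-18
  (+)t^(-15) = -6.49055e-17
  (+)t^(-13) = -9.34639e-15
Sum = (-6.80378e-44) + (-8.16453e-43) + (-9.79744e-42) + (-1.17569e-40) + (-1.41083e-39) + (-1.693e-38) + (-2.0316e-37) + (-2.43792e-36) + (-2.9255e-35) + (-3.5106e-34) + (-4.21272e-33) + (-5.05526e-32) + (-6.06632e-31) + (-7.27958e-30) + (-8.7355e-29) + (-1.04826e-27) + (-1.25791e-26) + (-1.50949e-25) + (-1.81139e-24) + (-2.17367e-23) + (-2.60841e-22) + (-3.13009e-21) + (-3.7561e-20) + (-4.50732e-19) + (-5.40879e-18) + (-6.49055e-17) + (-9.34639e-15)
= -9.417193868e-15
Rounded to 6 significant figures: -9.41719e-15

-9.41719e-15


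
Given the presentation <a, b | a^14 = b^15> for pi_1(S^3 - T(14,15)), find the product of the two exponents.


The relation is a^14 = b^15.
Product of exponents = 14 * 15
= 210

210


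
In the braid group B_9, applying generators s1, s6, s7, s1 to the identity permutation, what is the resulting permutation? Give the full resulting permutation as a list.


Starting with identity [1, 2, 3, 4, 5, 6, 7, 8, 9].
Apply generators in sequence:
  After s1: [2, 1, 3, 4, 5, 6, 7, 8, 9]
  After s6: [2, 1, 3, 4, 5, 7, 6, 8, 9]
  After s7: [2, 1, 3, 4, 5, 7, 8, 6, 9]
  After s1: [1, 2, 3, 4, 5, 7, 8, 6, 9]
Final permutation: [1, 2, 3, 4, 5, 7, 8, 6, 9]

[1, 2, 3, 4, 5, 7, 8, 6, 9]


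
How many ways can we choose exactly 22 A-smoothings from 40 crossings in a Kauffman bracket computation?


We choose which 22 of 40 crossings get A-smoothings.
C(40, 22) = 40! / (22! * 18!)
= 113380261800

113380261800


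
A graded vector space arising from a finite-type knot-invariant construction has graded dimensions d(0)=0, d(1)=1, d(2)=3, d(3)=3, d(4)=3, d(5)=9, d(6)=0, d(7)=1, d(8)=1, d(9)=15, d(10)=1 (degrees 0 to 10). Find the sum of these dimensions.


Total dimension = d(0) + d(1) + ... + d(10)
= 0 + 1 + 3 + 3 + 3 + 9 + 0 + 1 + 1 + 15 + 1
= 37

37


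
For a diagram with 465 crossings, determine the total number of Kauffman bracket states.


Each crossing contributes 2 choices (A-smoothing or B-smoothing).
Total states = 2^465 = 95268205270873786358080970147496530326800480428008152797215483387004752771599292606210513399154418065180265231976520474104247304665780191232

95268205270873786358080970147496530326800480428008152797215483387004752771599292606210513399154418065180265231976520474104247304665780191232


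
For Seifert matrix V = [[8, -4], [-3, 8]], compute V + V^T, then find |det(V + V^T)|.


Step 1: Form V + V^T where V = [[8, -4], [-3, 8]]
  V^T = [[8, -3], [-4, 8]]
  V + V^T = [[16, -7], [-7, 16]]
Step 2: det(V + V^T) = 16*16 - (-7)*(-7)
  = 256 - 49 = 207
Step 3: Knot determinant = |det(V + V^T)| = |207| = 207

207


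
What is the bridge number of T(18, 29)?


The bridge number of T(p,q) is min(p,q).
min(18, 29) = 18

18


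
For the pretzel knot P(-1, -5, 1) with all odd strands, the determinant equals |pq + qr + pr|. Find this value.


Step 1: Compute pq + qr + pr.
pq = (-1)*(-5) = 5
qr = (-5)*1 = -5
pr = (-1)*1 = -1
pq + qr + pr = 5 + (-5) + (-1) = -1
Step 2: Take absolute value.
det(P(-1,-5,1)) = |-1| = 1

1


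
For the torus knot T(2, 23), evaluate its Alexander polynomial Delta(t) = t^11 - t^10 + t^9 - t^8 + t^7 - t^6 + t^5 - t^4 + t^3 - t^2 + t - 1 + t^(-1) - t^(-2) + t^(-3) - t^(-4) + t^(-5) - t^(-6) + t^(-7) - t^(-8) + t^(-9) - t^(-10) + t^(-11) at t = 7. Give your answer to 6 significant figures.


Substituting t = 7 into Delta(t) = t^11 - t^10 + t^9 - t^8 + t^7 - t^6 + t^5 - t^4 + t^3 - t^2 + t - 1 + t^(-1) - t^(-2) + t^(-3) - t^(-4) + t^(-5) - t^(-6) + t^(-7) - t^(-8) + t^(-9) - t^(-10) + t^(-11):
Term values: (1977326743) + (-282475249) + (40353607) + (-5764801) + (823543) + (-117649) + (16807) + (-2401) + (343) + (-49) + (7) + (-1) + (0.142857) + (-0.0204082) + (0.00291545) + (-0.000416493) + (5.9499e-05) + (-8.49986e-06) + (1.21427e-06) + (-1.73467e-07) + (2.47809e-08) + (-3.54013e-09) + (5.05733e-10)
Sum = 1730160900
Rounded to 6 significant figures: 1.73016e+09

1.73016e+09


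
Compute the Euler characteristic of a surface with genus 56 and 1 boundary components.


chi = 2 - 2g - b
= 2 - 2*56 - 1
= 2 - 112 - 1 = -111

-111


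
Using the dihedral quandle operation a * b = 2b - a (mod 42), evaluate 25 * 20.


25 * 20 = 2*20 - 25 mod 42
= 40 - 25 mod 42
= 15 mod 42 = 15

15


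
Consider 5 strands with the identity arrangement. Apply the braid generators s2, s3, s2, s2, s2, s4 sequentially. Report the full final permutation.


Starting with identity [1, 2, 3, 4, 5].
Apply generators in sequence:
  After s2: [1, 3, 2, 4, 5]
  After s3: [1, 3, 4, 2, 5]
  After s2: [1, 4, 3, 2, 5]
  After s2: [1, 3, 4, 2, 5]
  After s2: [1, 4, 3, 2, 5]
  After s4: [1, 4, 3, 5, 2]
Final permutation: [1, 4, 3, 5, 2]

[1, 4, 3, 5, 2]


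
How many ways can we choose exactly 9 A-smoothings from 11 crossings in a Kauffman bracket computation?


We choose which 9 of 11 crossings get A-smoothings.
C(11, 9) = 11! / (9! * 2!)
= 55

55


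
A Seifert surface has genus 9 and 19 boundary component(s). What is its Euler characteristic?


chi = 2 - 2g - b
= 2 - 2*9 - 19
= 2 - 18 - 19 = -35

-35


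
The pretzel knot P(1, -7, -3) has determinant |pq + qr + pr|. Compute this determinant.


Step 1: Compute pq + qr + pr.
pq = 1*(-7) = -7
qr = (-7)*(-3) = 21
pr = 1*(-3) = -3
pq + qr + pr = -7 + 21 + (-3) = 11
Step 2: Take absolute value.
det(P(1,-7,-3)) = |11| = 11

11


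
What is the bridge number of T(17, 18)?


The bridge number of T(p,q) is min(p,q).
min(17, 18) = 17

17


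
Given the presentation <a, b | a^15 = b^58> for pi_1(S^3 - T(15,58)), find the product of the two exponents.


The relation is a^15 = b^58.
Product of exponents = 15 * 58
= 870

870


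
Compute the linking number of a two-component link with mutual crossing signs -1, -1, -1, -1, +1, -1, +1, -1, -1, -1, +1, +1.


Step 1: Count positive crossings: 4
Step 2: Count negative crossings: 8
Step 3: Sum of signs = 4 - 8 = -4
Step 4: Linking number = sum/2 = -4/2 = -2

-2


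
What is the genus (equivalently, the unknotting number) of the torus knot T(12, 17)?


For a torus knot T(p,q), both the unknotting number and genus equal (p-1)(q-1)/2.
= (12-1)(17-1)/2
= 11*16/2
= 176/2 = 88

88


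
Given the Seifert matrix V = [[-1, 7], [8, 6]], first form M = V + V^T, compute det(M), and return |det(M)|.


Step 1: Form V + V^T where V = [[-1, 7], [8, 6]]
  V^T = [[-1, 8], [7, 6]]
  V + V^T = [[-2, 15], [15, 12]]
Step 2: det(V + V^T) = (-2)*12 - 15*15
  = -24 - 225 = -249
Step 3: Knot determinant = |det(V + V^T)| = |-249| = 249

249


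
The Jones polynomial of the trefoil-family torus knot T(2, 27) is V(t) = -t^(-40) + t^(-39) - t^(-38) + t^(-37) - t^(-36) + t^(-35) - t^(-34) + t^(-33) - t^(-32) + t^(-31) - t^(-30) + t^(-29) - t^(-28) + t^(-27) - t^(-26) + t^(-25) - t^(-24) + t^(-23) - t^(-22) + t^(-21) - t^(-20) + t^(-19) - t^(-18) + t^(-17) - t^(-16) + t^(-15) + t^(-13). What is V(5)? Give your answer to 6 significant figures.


Substituting t = 5 into V(t) = -t^(-40) + t^(-39) - t^(-38) + t^(-37) - t^(-36) + t^(-35) - t^(-34) + t^(-33) - t^(-32) + t^(-31) - t^(-30) + t^(-29) - t^(-28) + t^(-27) - t^(-26) + t^(-25) - t^(-24) + t^(-23) - t^(-22) + t^(-21) - t^(-20) + t^(-19) - t^(-18) + t^(-17) - t^(-16) + t^(-15) + t^(-13):
  (-)t^(-40) = -1.09951e-28
  (+)t^(-39) = 5.49756e-28
  (-)t^(-38) = -2.74878e-27
  (+)t^(-37) = 1.37439e-26
  (-)t^(-36) = -6.87195e-26
  (+)t^(-35) = 3.43597e-25
  (-)t^(-34) = -1.71799e-24
  (+)t^(-33) = 8.58993e-24
  (-)t^(-32) = -4.29497e-23
  (+)t^(-31) = 2.14748e-22
  (-)t^(-30) = -1.07374e-21
  (+)t^(-29) = 5.36871e-21
  (-)t^(-28) = -2.68435e-20
  (+)t^(-27) = 1.34218e-19
  (-)t^(-26) = -6.71089e-19
  (+)t^(-25) = 3.35544e-18
  (-)t^(-24) = -1.67772e-17
  (+)t^(-23) = 8.38861e-17
  (-)t^(-22) = -4.1943e-16
  (+)t^(-21) = 2.09715e-15
  (-)t^(-20) = -1.04858e-14
  (+)t^(-19) = 5.24288e-14
  (-)t^(-18) = -2.62144e-13
  (+)t^(-17) = 1.31072e-12
  (-)t^(-16) = -6.5536e-12
  (+)t^(-15) = 3.2768e-11
  (+)t^(-13) = 8.192e-10
Sum = (-1.09951e-28) + (5.49756e-28) + (-2.74878e-27) + (1.37439e-26) + (-6.87195e-26) + (3.43597e-25) + (-1.71799e-24) + (8.58993e-24) + (-4.29497e-23) + (2.14748e-22) + (-1.07374e-21) + (5.36871e-21) + (-2.68435e-20) + (1.34218e-19) + (-6.71089e-19) + (3.35544e-18) + (-1.67772e-17) + (8.38861e-17) + (-4.1943e-16) + (2.09715e-15) + (-1.04858e-14) + (5.24288e-14) + (-2.62144e-13) + (1.31072e-12) + (-6.5536e-12) + (3.2768e-11) + (8.192e-10)
= 8.465066667e-10
Rounded to 6 significant figures: 8.46507e-10

8.46507e-10


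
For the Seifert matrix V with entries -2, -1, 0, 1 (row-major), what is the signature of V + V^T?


Step 1: V + V^T = [[-4, -1], [-1, 2]]
Step 2: trace = -2, det = -9
Step 3: Discriminant = (-2)^2 - 4*(-9) = 40
Step 4: Eigenvalues: 2.16228, -4.16228
Step 5: Signature = (# positive eigenvalues) - (# negative eigenvalues) = 0

0


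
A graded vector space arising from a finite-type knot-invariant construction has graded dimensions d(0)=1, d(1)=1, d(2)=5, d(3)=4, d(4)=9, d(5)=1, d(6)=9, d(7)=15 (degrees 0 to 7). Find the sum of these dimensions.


Total dimension = d(0) + d(1) + ... + d(7)
= 1 + 1 + 5 + 4 + 9 + 1 + 9 + 15
= 45

45


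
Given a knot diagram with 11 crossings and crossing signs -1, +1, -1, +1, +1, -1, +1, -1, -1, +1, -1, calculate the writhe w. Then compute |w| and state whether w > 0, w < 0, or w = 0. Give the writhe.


Step 1: Count positive crossings (+1).
Positive crossings: 5
Step 2: Count negative crossings (-1).
Negative crossings: 6
Step 3: Writhe = (positive) - (negative)
w = 5 - 6 = -1
Step 4: |w| = 1, and w is negative

-1


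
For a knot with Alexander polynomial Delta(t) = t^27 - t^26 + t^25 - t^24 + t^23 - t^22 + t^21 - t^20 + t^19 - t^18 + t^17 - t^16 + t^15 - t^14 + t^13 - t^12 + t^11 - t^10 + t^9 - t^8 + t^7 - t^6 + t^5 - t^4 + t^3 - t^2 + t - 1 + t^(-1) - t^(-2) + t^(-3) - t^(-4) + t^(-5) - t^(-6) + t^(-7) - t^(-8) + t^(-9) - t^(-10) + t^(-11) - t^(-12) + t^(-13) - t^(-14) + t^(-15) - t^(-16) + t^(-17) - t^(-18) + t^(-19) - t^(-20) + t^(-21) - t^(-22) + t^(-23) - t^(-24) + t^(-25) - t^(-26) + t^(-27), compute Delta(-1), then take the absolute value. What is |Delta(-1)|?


Step 1: The polynomial has 55 terms with alternating signs, exponents from 27 down to -27.
Step 2: Substitute t = -1. The i-th term has coefficient (-1)^i and exponent (m-i),
  so its value is (-1)^i * (-1)^(m-i) = (-1)^m = -1 for every i.
Step 3: All 55 terms equal -1, so Delta(-1) = 55 * (-1) = -55
Step 4: |Delta(-1)| = 55

55


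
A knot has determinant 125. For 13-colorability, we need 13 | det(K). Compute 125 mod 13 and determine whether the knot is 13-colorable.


Step 1: A knot is p-colorable if and only if p divides its determinant.
Step 2: Compute 125 mod 13.
125 = 9 * 13 + 8
Step 3: 125 mod 13 = 8
Step 4: The knot is 13-colorable: no

8


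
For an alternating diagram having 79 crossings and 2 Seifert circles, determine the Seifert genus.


For alternating knots, g = (c - s + 1)/2.
= (79 - 2 + 1)/2
= 78/2 = 39

39


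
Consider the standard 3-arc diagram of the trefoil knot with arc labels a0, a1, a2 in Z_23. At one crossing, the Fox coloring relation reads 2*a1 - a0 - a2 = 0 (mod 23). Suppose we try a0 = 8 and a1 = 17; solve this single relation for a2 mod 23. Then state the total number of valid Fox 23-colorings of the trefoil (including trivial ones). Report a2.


Step 1: Apply the given crossing relation 2*a1 - a0 - a2 = 0 (mod 23).
  a2 = 2*a1 - a0 mod 23
  a2 = 2*17 - 8 mod 23
  a2 = 34 - 8 mod 23
  a2 = 26 mod 23 = 3
Step 2: The trefoil has determinant 3.
  Number of Fox p-colorings (p prime) is p^2 if p = 3, else p.
  Since 23 does not divide 3, only trivial (constant) colorings exist.
  (So the trial a0 = 8, a1 = 17 with a0 != a1 does NOT extend to a valid coloring of the whole trefoil: the other two crossing relations require 3*(a1 - a0) = 0 (mod 23), which fails.)
  Total colorings = 23
Step 3: a2 = 3, total Fox 23-colorings = 23

3


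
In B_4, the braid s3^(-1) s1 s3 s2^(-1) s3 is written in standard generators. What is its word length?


The word length counts the number of generators (including inverses).
Listing each generator: s3^(-1), s1, s3, s2^(-1), s3
There are 5 generators in this braid word.

5


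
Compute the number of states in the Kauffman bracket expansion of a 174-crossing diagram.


Each crossing contributes 2 choices (A-smoothing or B-smoothing).
Total states = 2^174 = 23945242826029513411849172299223580994042798784118784

23945242826029513411849172299223580994042798784118784


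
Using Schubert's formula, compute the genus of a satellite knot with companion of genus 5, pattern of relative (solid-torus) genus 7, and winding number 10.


Schubert: g(satellite) = g_rel(pattern) + |winding| * g(companion),
where g_rel(pattern) is the genus of the pattern relative to the solid torus.
= 7 + 10 * 5
= 7 + 50 = 57

57


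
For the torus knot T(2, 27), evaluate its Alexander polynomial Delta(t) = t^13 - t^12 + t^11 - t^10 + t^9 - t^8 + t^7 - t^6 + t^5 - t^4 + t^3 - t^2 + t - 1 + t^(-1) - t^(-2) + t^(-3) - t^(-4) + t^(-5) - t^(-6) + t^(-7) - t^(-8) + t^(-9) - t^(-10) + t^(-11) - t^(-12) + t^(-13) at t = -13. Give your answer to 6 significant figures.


Substituting t = -13 into Delta(t) = t^13 - t^12 + t^11 - t^10 + t^9 - t^8 + t^7 - t^6 + t^5 - t^4 + t^3 - t^2 + t - 1 + t^(-1) - t^(-2) + t^(-3) - t^(-4) + t^(-5) - t^(-6) + t^(-7) - t^(-8) + t^(-9) - t^(-10) + t^(-11) - t^(-12) + t^(-13):
Term values: (-302875106592253) + (-23298085122481) + (-1792160394037) + (-137858491849) + (-10604499373) + (-815730721) + (-62748517) + (-4826809) + (-371293) + (-28561) + (-2197) + (-169) + (-13) + (-1) + (-0.0769231) + (-0.00591716) + (-0.000455166) + (-3.50128e-05) + (-2.69329e-06) + (-2.07176e-07) + (-1.59366e-08) + (-1.22589e-09) + (-9.42996e-11) + (-7.25382e-12) + (-5.57986e-13) + (-4.2922e-14) + (-3.30169e-15)
Sum = -3.281146988e+14
Rounded to 6 significant figures: -3.28115e+14

-3.28115e+14


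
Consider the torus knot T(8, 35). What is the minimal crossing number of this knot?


For a torus knot T(p, q) with gcd(p,q)=1,
the crossing number is min(p*(q-1), q*(p-1)).
p*(q-1) = 8*34 = 272
q*(p-1) = 35*7 = 245
min(272, 245) = 245

245


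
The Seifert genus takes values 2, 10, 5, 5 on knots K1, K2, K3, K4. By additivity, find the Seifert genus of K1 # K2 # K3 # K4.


The Seifert genus is additive under connected sum.
Seifert genus(K1 # K2 # K3 # K4) = (2) + (10) + (5) + (5)
= 22

22


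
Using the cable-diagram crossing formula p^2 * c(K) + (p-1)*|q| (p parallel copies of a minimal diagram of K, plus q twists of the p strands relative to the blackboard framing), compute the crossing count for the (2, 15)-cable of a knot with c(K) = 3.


Step 1: Each of the c(K) crossings of the companion diagram becomes p*p = p^2 crossings among the p parallel strands, and each of the |q| twists s_1 s_2 ... s_(p-1) adds (p-1) crossings.
  Crossings = p^2 * c(K) + (p-1)*|q|
Step 2: = 2^2 * 3 + (2-1)*15
Step 3: = 4*3 + 1*15
Step 4: = 12 + 15 = 27

27


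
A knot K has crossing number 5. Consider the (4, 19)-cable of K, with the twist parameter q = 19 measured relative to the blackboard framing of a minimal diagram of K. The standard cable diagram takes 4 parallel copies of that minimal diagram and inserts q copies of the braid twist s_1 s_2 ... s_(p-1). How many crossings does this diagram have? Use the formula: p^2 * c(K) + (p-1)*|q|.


Step 1: Each of the c(K) crossings of the companion diagram becomes p*p = p^2 crossings among the p parallel strands, and each of the |q| twists s_1 s_2 ... s_(p-1) adds (p-1) crossings.
  Crossings = p^2 * c(K) + (p-1)*|q|
Step 2: = 4^2 * 5 + (4-1)*19
Step 3: = 16*5 + 3*19
Step 4: = 80 + 57 = 137

137


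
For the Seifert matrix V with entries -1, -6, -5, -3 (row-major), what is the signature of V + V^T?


Step 1: V + V^T = [[-2, -11], [-11, -6]]
Step 2: trace = -8, det = -109
Step 3: Discriminant = (-8)^2 - 4*(-109) = 500
Step 4: Eigenvalues: 7.18034, -15.1803
Step 5: Signature = (# positive eigenvalues) - (# negative eigenvalues) = 0

0


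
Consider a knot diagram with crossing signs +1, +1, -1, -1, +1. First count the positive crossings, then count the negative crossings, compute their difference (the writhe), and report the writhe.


Step 1: Count positive crossings (+1).
Positive crossings: 3
Step 2: Count negative crossings (-1).
Negative crossings: 2
Step 3: Writhe = (positive) - (negative)
w = 3 - 2 = 1
Step 4: |w| = 1, and w is positive

1


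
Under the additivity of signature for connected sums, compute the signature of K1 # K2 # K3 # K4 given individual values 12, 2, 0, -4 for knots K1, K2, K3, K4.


The signature is additive under connected sum.
signature(K1 # K2 # K3 # K4) = (12) + (2) + (0) + (-4)
= 10

10


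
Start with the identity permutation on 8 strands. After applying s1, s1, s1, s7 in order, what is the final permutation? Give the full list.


Starting with identity [1, 2, 3, 4, 5, 6, 7, 8].
Apply generators in sequence:
  After s1: [2, 1, 3, 4, 5, 6, 7, 8]
  After s1: [1, 2, 3, 4, 5, 6, 7, 8]
  After s1: [2, 1, 3, 4, 5, 6, 7, 8]
  After s7: [2, 1, 3, 4, 5, 6, 8, 7]
Final permutation: [2, 1, 3, 4, 5, 6, 8, 7]

[2, 1, 3, 4, 5, 6, 8, 7]


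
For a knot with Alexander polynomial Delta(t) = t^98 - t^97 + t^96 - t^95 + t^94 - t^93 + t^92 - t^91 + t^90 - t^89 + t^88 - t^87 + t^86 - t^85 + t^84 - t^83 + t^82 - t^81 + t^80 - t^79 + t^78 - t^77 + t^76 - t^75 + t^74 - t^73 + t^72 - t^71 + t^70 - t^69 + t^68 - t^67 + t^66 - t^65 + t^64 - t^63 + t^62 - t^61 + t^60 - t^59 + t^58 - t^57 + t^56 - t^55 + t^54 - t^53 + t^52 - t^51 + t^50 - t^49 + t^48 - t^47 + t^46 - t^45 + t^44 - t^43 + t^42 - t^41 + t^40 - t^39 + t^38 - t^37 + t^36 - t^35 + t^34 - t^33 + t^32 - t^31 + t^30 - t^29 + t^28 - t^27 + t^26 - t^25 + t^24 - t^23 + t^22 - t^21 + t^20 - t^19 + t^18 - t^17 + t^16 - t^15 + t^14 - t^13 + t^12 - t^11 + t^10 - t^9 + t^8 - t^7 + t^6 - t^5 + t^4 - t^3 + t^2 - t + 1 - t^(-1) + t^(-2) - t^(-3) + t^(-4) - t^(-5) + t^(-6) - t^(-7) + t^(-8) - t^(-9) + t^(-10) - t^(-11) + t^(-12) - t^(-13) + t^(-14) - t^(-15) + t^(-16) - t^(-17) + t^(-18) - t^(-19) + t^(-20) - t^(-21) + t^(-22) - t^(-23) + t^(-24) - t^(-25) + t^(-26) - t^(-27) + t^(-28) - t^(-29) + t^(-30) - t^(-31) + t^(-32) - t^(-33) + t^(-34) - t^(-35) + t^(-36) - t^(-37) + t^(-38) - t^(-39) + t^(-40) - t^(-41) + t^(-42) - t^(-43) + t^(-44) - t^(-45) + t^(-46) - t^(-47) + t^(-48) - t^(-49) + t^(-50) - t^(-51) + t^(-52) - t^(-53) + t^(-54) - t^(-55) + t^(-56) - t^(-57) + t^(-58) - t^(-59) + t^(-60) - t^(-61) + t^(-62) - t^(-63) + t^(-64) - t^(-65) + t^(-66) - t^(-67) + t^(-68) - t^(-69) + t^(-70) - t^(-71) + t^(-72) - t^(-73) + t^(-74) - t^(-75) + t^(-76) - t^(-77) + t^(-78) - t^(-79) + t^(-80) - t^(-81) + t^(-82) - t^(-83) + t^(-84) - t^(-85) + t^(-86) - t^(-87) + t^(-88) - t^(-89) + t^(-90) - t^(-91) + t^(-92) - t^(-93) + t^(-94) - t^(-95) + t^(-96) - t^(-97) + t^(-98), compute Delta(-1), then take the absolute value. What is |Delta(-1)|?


Step 1: The polynomial has 197 terms with alternating signs, exponents from 98 down to -98.
Step 2: Substitute t = -1. The i-th term has coefficient (-1)^i and exponent (m-i),
  so its value is (-1)^i * (-1)^(m-i) = (-1)^m = 1 for every i.
Step 3: All 197 terms equal 1, so Delta(-1) = 197 * (1) = 197
Step 4: |Delta(-1)| = 197

197


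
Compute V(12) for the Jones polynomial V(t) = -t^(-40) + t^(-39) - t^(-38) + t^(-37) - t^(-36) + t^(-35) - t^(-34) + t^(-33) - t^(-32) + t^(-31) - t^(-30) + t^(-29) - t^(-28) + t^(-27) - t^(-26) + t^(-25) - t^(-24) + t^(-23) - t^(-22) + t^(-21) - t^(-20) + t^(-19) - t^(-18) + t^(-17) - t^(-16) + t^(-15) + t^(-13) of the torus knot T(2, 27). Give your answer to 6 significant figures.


Substituting t = 12 into V(t) = -t^(-40) + t^(-39) - t^(-38) + t^(-37) - t^(-36) + t^(-35) - t^(-34) + t^(-33) - t^(-32) + t^(-31) - t^(-30) + t^(-29) - t^(-28) + t^(-27) - t^(-26) + t^(-25) - t^(-24) + t^(-23) - t^(-22) + t^(-21) - t^(-20) + t^(-19) - t^(-18) + t^(-17) - t^(-16) + t^(-15) + t^(-13):
  (-)t^(-40) = -6.80378e-44
  (+)t^(-39) = 8.16453e-43
  (-)t^(-38) = -9.79744e-42
  (+)t^(-37) = 1.17569e-40
  (-)t^(-36) = -1.41083e-39
  (+)t^(-35) = 1.693e-38
  (-)t^(-34) = -2.0316e-37
  (+)t^(-33) = 2.43792e-36
  (-)t^(-32) = -2.9255e-35
  (+)t^(-31) = 3.5106e-34
  (-)t^(-30) = -4.21272e-33
  (+)t^(-29) = 5.05526e-32
  (-)t^(-28) = -6.06632e-31
  (+)t^(-27) = 7.27958e-30
  (-)t^(-26) = -8.7355e-29
  (+)t^(-25) = 1.04826e-27
  (-)t^(-24) = -1.25791e-26
  (+)t^(-23) = 1.50949e-25
  (-)t^(-22) = -1.81139e-24
  (+)t^(-21) = 2.17367e-23
  (-)t^(-20) = -2.60841e-22
  (+)t^(-19) = 3.13009e-21
  (-)t^(-18) = -3.7561e-20
  (+)t^(-17) = 4.50732e-19
  (-)t^(-16) = -5.40879e-18
  (+)t^(-15) = 6.49055e-17
  (+)t^(-13) = 9.34639e-15
Sum = (-6.80378e-44) + (8.16453e-43) + (-9.79744e-42) + (1.17569e-40) + (-1.41083e-39) + (1.693e-38) + (-2.0316e-37) + (2.43792e-36) + (-2.9255e-35) + (3.5106e-34) + (-4.21272e-33) + (5.05526e-32) + (-6.06632e-31) + (7.27958e-30) + (-8.7355e-29) + (1.04826e-27) + (-1.25791e-26) + (1.50949e-25) + (-1.81139e-24) + (2.17367e-23) + (-2.60841e-22) + (3.13009e-21) + (-3.7561e-20) + (4.50732e-19) + (-5.40879e-18) + (6.49055e-17) + (9.34639e-15)
= 9.406300642e-15
Rounded to 6 significant figures: 9.4063e-15

9.4063e-15


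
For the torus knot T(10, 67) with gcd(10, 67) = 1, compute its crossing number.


For a torus knot T(p, q) with gcd(p,q)=1,
the crossing number is min(p*(q-1), q*(p-1)).
p*(q-1) = 10*66 = 660
q*(p-1) = 67*9 = 603
min(660, 603) = 603

603


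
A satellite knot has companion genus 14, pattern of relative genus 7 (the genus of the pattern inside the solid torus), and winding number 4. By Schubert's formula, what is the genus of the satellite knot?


Schubert: g(satellite) = g_rel(pattern) + |winding| * g(companion),
where g_rel(pattern) is the genus of the pattern relative to the solid torus.
= 7 + 4 * 14
= 7 + 56 = 63

63


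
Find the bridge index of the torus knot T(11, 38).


The bridge number of T(p,q) is min(p,q).
min(11, 38) = 11

11


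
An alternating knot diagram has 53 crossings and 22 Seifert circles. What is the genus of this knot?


For alternating knots, g = (c - s + 1)/2.
= (53 - 22 + 1)/2
= 32/2 = 16

16


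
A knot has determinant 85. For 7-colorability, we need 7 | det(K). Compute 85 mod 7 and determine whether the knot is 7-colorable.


Step 1: A knot is p-colorable if and only if p divides its determinant.
Step 2: Compute 85 mod 7.
85 = 12 * 7 + 1
Step 3: 85 mod 7 = 1
Step 4: The knot is 7-colorable: no

1


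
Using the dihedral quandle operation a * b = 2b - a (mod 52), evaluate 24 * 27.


24 * 27 = 2*27 - 24 mod 52
= 54 - 24 mod 52
= 30 mod 52 = 30

30


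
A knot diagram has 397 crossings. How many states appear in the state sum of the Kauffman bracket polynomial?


Each crossing contributes 2 choices (A-smoothing or B-smoothing).
Total states = 2^397 = 322781234760863573706989896500376484291213224103652939103832419567580952752105149328705669160017228929487896496593436672

322781234760863573706989896500376484291213224103652939103832419567580952752105149328705669160017228929487896496593436672


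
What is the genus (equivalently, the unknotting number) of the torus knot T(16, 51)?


For a torus knot T(p,q), both the unknotting number and genus equal (p-1)(q-1)/2.
= (16-1)(51-1)/2
= 15*50/2
= 750/2 = 375

375


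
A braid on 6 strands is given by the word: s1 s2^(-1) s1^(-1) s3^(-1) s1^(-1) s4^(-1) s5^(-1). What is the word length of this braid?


The word length counts the number of generators (including inverses).
Listing each generator: s1, s2^(-1), s1^(-1), s3^(-1), s1^(-1), s4^(-1), s5^(-1)
There are 7 generators in this braid word.

7


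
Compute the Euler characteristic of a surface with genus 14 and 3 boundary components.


chi = 2 - 2g - b
= 2 - 2*14 - 3
= 2 - 28 - 3 = -29

-29


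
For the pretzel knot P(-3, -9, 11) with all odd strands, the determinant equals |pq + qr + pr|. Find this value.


Step 1: Compute pq + qr + pr.
pq = (-3)*(-9) = 27
qr = (-9)*11 = -99
pr = (-3)*11 = -33
pq + qr + pr = 27 + (-99) + (-33) = -105
Step 2: Take absolute value.
det(P(-3,-9,11)) = |-105| = 105

105


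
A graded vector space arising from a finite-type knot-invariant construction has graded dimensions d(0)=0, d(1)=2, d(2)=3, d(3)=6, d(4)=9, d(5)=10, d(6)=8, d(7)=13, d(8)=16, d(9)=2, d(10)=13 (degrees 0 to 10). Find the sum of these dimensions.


Total dimension = d(0) + d(1) + ... + d(10)
= 0 + 2 + 3 + 6 + 9 + 10 + 8 + 13 + 16 + 2 + 13
= 82

82


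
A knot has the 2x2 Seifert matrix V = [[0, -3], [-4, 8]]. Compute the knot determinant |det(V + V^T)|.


Step 1: Form V + V^T where V = [[0, -3], [-4, 8]]
  V^T = [[0, -4], [-3, 8]]
  V + V^T = [[0, -7], [-7, 16]]
Step 2: det(V + V^T) = 0*16 - (-7)*(-7)
  = 0 - 49 = -49
Step 3: Knot determinant = |det(V + V^T)| = |-49| = 49

49


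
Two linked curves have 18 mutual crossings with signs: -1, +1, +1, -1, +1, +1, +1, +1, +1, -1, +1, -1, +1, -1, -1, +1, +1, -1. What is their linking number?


Step 1: Count positive crossings: 11
Step 2: Count negative crossings: 7
Step 3: Sum of signs = 11 - 7 = 4
Step 4: Linking number = sum/2 = 4/2 = 2

2


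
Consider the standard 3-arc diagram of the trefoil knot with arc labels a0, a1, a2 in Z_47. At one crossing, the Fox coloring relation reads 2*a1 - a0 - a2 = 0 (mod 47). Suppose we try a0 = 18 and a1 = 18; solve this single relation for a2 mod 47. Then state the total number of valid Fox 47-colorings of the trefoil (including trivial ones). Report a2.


Step 1: Apply the given crossing relation 2*a1 - a0 - a2 = 0 (mod 47).
  a2 = 2*a1 - a0 mod 47
  a2 = 2*18 - 18 mod 47
  a2 = 36 - 18 mod 47
  a2 = 18 mod 47 = 18
Step 2: The trefoil has determinant 3.
  Number of Fox p-colorings (p prime) is p^2 if p = 3, else p.
  Since 47 does not divide 3, only trivial (constant) colorings exist.
  (Here a0 = a1 = a2 = 18, the constant coloring, which is valid.)
  Total colorings = 47
Step 3: a2 = 18, total Fox 47-colorings = 47

18


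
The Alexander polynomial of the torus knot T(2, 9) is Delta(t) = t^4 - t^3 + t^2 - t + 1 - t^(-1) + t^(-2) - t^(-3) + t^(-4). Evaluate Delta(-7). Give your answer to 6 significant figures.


Substituting t = -7 into Delta(t) = t^4 - t^3 + t^2 - t + 1 - t^(-1) + t^(-2) - t^(-3) + t^(-4):
Term values: (2401) + (343) + (49) + (7) + (1) + (0.142857) + (0.0204082) + (0.00291545) + (0.000416493)
Sum = 2801.166597
Rounded to 6 significant figures: 2801.17

2801.17


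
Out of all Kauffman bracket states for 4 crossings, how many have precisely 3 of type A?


We choose which 3 of 4 crossings get A-smoothings.
C(4, 3) = 4! / (3! * 1!)
= 4

4


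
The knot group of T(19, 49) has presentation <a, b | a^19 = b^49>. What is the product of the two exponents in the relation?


The relation is a^19 = b^49.
Product of exponents = 19 * 49
= 931

931


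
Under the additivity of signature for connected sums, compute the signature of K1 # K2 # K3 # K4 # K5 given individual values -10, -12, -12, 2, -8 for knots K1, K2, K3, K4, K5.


The signature is additive under connected sum.
signature(K1 # K2 # K3 # K4 # K5) = (-10) + (-12) + (-12) + (2) + (-8)
= -40

-40


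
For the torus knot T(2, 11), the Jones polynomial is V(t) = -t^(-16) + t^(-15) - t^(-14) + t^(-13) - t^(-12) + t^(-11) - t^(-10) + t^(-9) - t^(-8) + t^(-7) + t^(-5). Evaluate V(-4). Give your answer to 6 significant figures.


Substituting t = -4 into V(t) = -t^(-16) + t^(-15) - t^(-14) + t^(-13) - t^(-12) + t^(-11) - t^(-10) + t^(-9) - t^(-8) + t^(-7) + t^(-5):
  (-)t^(-16) = -2.32831e-10
  (+)t^(-15) = -9.31323e-10
  (-)t^(-14) = -3.72529e-09
  (+)t^(-13) = -1.49012e-08
  (-)t^(-12) = -5.96046e-08
  (+)t^(-11) = -2.38419e-07
  (-)t^(-10) = -9.53674e-07
  (+)t^(-9) = -3.8147e-06
  (-)t^(-8) = -1.52588e-05
  (+)t^(-7) = -6.10352e-05
  (+)t^(-5) = -0.000976562
Sum = (-2.32831e-10) + (-9.31323e-10) + (-3.72529e-09) + (-1.49012e-08) + (-5.96046e-08) + (-2.38419e-07) + (-9.53674e-07) + (-3.8147e-06) + (-1.52588e-05) + (-6.10352e-05) + (-0.000976562)
= -0.001057942631
Rounded to 6 significant figures: -0.00105794

-0.00105794


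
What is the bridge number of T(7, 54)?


The bridge number of T(p,q) is min(p,q).
min(7, 54) = 7

7


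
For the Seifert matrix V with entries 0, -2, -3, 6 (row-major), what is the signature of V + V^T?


Step 1: V + V^T = [[0, -5], [-5, 12]]
Step 2: trace = 12, det = -25
Step 3: Discriminant = 12^2 - 4*(-25) = 244
Step 4: Eigenvalues: 13.8102, -1.81025
Step 5: Signature = (# positive eigenvalues) - (# negative eigenvalues) = 0

0


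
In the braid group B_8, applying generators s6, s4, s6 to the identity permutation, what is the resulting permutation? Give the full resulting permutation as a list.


Starting with identity [1, 2, 3, 4, 5, 6, 7, 8].
Apply generators in sequence:
  After s6: [1, 2, 3, 4, 5, 7, 6, 8]
  After s4: [1, 2, 3, 5, 4, 7, 6, 8]
  After s6: [1, 2, 3, 5, 4, 6, 7, 8]
Final permutation: [1, 2, 3, 5, 4, 6, 7, 8]

[1, 2, 3, 5, 4, 6, 7, 8]


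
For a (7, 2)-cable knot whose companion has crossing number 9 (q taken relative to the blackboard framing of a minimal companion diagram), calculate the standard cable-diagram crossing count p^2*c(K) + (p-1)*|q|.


Step 1: Each of the c(K) crossings of the companion diagram becomes p*p = p^2 crossings among the p parallel strands, and each of the |q| twists s_1 s_2 ... s_(p-1) adds (p-1) crossings.
  Crossings = p^2 * c(K) + (p-1)*|q|
Step 2: = 7^2 * 9 + (7-1)*2
Step 3: = 49*9 + 6*2
Step 4: = 441 + 12 = 453

453


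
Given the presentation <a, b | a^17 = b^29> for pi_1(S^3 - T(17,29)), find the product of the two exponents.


The relation is a^17 = b^29.
Product of exponents = 17 * 29
= 493

493


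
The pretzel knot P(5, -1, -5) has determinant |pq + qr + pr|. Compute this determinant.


Step 1: Compute pq + qr + pr.
pq = 5*(-1) = -5
qr = (-1)*(-5) = 5
pr = 5*(-5) = -25
pq + qr + pr = -5 + 5 + (-25) = -25
Step 2: Take absolute value.
det(P(5,-1,-5)) = |-25| = 25

25


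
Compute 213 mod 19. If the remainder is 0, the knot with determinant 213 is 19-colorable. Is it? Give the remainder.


Step 1: A knot is p-colorable if and only if p divides its determinant.
Step 2: Compute 213 mod 19.
213 = 11 * 19 + 4
Step 3: 213 mod 19 = 4
Step 4: The knot is 19-colorable: no

4


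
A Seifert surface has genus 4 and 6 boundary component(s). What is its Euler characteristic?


chi = 2 - 2g - b
= 2 - 2*4 - 6
= 2 - 8 - 6 = -12

-12


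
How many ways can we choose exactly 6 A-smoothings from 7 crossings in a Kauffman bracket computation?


We choose which 6 of 7 crossings get A-smoothings.
C(7, 6) = 7! / (6! * 1!)
= 7

7


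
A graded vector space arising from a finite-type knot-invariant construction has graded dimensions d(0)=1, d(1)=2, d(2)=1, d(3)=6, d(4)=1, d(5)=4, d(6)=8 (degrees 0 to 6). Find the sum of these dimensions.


Total dimension = d(0) + d(1) + ... + d(6)
= 1 + 2 + 1 + 6 + 1 + 4 + 8
= 23

23


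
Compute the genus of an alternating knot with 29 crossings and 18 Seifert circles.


For alternating knots, g = (c - s + 1)/2.
= (29 - 18 + 1)/2
= 12/2 = 6

6


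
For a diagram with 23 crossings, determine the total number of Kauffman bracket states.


Each crossing contributes 2 choices (A-smoothing or B-smoothing).
Total states = 2^23 = 8388608

8388608


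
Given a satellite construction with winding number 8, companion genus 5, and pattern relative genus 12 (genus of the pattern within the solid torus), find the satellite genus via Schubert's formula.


Schubert: g(satellite) = g_rel(pattern) + |winding| * g(companion),
where g_rel(pattern) is the genus of the pattern relative to the solid torus.
= 12 + 8 * 5
= 12 + 40 = 52

52


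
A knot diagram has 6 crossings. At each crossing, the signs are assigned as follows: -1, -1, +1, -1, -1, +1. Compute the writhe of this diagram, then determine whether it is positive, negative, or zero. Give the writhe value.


Step 1: Count positive crossings (+1).
Positive crossings: 2
Step 2: Count negative crossings (-1).
Negative crossings: 4
Step 3: Writhe = (positive) - (negative)
w = 2 - 4 = -2
Step 4: |w| = 2, and w is negative

-2


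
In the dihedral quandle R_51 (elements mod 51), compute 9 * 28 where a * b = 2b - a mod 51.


9 * 28 = 2*28 - 9 mod 51
= 56 - 9 mod 51
= 47 mod 51 = 47

47


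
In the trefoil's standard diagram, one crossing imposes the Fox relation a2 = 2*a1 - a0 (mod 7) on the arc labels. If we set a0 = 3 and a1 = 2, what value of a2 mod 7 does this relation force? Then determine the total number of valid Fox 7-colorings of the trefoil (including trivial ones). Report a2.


Step 1: Apply the given crossing relation 2*a1 - a0 - a2 = 0 (mod 7).
  a2 = 2*a1 - a0 mod 7
  a2 = 2*2 - 3 mod 7
  a2 = 4 - 3 mod 7
  a2 = 1 mod 7 = 1
Step 2: The trefoil has determinant 3.
  Number of Fox p-colorings (p prime) is p^2 if p = 3, else p.
  Since 7 does not divide 3, only trivial (constant) colorings exist.
  (So the trial a0 = 3, a1 = 2 with a0 != a1 does NOT extend to a valid coloring of the whole trefoil: the other two crossing relations require 3*(a1 - a0) = 0 (mod 7), which fails.)
  Total colorings = 7
Step 3: a2 = 1, total Fox 7-colorings = 7

1


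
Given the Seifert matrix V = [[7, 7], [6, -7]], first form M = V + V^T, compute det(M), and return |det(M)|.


Step 1: Form V + V^T where V = [[7, 7], [6, -7]]
  V^T = [[7, 6], [7, -7]]
  V + V^T = [[14, 13], [13, -14]]
Step 2: det(V + V^T) = 14*(-14) - 13*13
  = -196 - 169 = -365
Step 3: Knot determinant = |det(V + V^T)| = |-365| = 365

365


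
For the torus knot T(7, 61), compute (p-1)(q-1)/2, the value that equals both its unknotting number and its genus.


For a torus knot T(p,q), both the unknotting number and genus equal (p-1)(q-1)/2.
= (7-1)(61-1)/2
= 6*60/2
= 360/2 = 180

180


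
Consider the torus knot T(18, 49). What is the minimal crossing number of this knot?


For a torus knot T(p, q) with gcd(p,q)=1,
the crossing number is min(p*(q-1), q*(p-1)).
p*(q-1) = 18*48 = 864
q*(p-1) = 49*17 = 833
min(864, 833) = 833

833


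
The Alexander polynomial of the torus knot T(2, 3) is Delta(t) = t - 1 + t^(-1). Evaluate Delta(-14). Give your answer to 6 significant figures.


Substituting t = -14 into Delta(t) = t - 1 + t^(-1):
Term values: (-14) + (-1) + (-0.0714286)
Sum = -15.07142857
Rounded to 6 significant figures: -15.0714

-15.0714


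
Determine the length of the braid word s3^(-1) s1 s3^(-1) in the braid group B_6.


The word length counts the number of generators (including inverses).
Listing each generator: s3^(-1), s1, s3^(-1)
There are 3 generators in this braid word.

3


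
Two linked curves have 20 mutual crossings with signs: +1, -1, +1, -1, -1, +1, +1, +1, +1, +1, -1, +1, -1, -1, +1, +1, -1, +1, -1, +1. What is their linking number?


Step 1: Count positive crossings: 12
Step 2: Count negative crossings: 8
Step 3: Sum of signs = 12 - 8 = 4
Step 4: Linking number = sum/2 = 4/2 = 2

2


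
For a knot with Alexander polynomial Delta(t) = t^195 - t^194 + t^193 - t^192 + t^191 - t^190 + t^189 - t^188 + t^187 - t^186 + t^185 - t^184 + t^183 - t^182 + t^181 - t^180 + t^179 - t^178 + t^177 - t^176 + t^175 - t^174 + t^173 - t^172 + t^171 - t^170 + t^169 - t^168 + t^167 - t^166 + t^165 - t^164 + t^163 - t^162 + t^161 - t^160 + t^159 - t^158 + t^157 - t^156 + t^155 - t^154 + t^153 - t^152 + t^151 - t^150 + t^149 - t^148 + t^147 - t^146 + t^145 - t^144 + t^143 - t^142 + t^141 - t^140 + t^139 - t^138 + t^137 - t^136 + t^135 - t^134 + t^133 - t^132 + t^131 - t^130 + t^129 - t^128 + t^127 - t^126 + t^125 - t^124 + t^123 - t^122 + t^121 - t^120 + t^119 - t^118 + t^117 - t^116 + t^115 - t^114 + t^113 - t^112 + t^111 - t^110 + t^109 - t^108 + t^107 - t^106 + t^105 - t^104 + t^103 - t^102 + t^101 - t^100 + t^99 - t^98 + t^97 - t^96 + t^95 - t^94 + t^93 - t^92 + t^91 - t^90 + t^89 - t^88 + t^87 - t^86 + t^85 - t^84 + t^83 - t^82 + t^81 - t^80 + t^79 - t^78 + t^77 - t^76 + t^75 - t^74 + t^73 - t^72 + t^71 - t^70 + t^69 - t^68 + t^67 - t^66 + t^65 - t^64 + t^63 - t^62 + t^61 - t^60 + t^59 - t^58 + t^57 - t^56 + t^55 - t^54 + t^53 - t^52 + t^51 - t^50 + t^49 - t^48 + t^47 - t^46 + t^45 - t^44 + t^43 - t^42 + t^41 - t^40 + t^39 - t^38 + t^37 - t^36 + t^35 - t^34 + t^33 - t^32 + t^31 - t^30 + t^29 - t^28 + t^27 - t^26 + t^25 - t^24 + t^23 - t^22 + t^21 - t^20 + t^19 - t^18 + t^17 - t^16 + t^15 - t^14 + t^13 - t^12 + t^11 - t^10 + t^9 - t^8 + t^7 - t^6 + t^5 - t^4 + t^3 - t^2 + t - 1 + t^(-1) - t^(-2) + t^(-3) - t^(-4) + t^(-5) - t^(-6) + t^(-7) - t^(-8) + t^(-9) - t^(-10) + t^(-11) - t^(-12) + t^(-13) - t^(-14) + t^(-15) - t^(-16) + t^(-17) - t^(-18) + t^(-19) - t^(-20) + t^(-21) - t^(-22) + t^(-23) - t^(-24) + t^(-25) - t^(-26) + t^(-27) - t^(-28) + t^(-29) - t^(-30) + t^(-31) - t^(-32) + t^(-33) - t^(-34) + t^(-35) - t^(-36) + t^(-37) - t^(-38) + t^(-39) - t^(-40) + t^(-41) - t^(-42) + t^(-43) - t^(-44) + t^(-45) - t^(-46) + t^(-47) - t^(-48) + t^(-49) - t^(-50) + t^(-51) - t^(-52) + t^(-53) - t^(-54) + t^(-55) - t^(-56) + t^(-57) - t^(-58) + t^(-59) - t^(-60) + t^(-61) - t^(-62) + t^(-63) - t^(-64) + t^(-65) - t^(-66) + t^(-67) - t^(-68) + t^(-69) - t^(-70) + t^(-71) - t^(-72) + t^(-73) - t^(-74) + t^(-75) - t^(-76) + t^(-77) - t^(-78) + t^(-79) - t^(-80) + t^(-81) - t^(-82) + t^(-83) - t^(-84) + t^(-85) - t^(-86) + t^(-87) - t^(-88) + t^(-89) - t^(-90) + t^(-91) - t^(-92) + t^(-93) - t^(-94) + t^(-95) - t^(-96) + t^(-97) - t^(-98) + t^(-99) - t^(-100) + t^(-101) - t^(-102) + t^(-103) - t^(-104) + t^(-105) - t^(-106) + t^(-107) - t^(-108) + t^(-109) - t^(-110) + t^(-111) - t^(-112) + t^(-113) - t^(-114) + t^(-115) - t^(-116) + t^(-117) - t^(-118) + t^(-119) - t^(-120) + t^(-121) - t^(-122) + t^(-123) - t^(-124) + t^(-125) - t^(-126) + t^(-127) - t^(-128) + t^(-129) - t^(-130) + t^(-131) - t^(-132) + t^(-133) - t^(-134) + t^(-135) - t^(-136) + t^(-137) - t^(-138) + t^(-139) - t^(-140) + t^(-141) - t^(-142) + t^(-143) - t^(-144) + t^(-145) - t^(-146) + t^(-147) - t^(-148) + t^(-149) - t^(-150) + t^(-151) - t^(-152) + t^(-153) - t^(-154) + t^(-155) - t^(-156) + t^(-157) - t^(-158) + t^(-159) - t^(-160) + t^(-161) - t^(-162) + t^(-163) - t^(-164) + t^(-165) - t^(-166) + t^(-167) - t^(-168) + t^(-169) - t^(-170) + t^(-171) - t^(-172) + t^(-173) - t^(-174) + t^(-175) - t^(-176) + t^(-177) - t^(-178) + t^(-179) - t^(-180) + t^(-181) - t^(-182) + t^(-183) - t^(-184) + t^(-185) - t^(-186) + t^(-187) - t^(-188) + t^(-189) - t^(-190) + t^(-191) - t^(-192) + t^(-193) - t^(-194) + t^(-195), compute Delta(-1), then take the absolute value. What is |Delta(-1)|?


Step 1: The polynomial has 391 terms with alternating signs, exponents from 195 down to -195.
Step 2: Substitute t = -1. The i-th term has coefficient (-1)^i and exponent (m-i),
  so its value is (-1)^i * (-1)^(m-i) = (-1)^m = -1 for every i.
Step 3: All 391 terms equal -1, so Delta(-1) = 391 * (-1) = -391
Step 4: |Delta(-1)| = 391

391
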